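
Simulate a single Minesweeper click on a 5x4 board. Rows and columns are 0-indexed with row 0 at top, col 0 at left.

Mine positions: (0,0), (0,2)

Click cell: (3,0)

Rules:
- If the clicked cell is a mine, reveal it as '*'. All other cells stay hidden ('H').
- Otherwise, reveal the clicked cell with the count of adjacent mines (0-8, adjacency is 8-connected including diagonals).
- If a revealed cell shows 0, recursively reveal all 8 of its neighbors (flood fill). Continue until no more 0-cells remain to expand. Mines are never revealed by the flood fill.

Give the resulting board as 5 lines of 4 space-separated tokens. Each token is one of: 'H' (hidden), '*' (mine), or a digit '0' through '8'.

H H H H
1 2 1 1
0 0 0 0
0 0 0 0
0 0 0 0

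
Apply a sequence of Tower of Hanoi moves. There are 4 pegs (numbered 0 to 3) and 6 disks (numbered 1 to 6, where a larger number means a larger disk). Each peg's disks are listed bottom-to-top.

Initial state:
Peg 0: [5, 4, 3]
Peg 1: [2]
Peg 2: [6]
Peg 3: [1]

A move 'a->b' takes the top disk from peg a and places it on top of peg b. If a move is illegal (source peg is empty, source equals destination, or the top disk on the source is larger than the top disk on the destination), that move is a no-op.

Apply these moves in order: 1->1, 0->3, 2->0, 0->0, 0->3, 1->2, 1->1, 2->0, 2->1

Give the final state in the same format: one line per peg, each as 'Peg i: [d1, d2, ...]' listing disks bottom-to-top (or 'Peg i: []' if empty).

After move 1 (1->1):
Peg 0: [5, 4, 3]
Peg 1: [2]
Peg 2: [6]
Peg 3: [1]

After move 2 (0->3):
Peg 0: [5, 4, 3]
Peg 1: [2]
Peg 2: [6]
Peg 3: [1]

After move 3 (2->0):
Peg 0: [5, 4, 3]
Peg 1: [2]
Peg 2: [6]
Peg 3: [1]

After move 4 (0->0):
Peg 0: [5, 4, 3]
Peg 1: [2]
Peg 2: [6]
Peg 3: [1]

After move 5 (0->3):
Peg 0: [5, 4, 3]
Peg 1: [2]
Peg 2: [6]
Peg 3: [1]

After move 6 (1->2):
Peg 0: [5, 4, 3]
Peg 1: []
Peg 2: [6, 2]
Peg 3: [1]

After move 7 (1->1):
Peg 0: [5, 4, 3]
Peg 1: []
Peg 2: [6, 2]
Peg 3: [1]

After move 8 (2->0):
Peg 0: [5, 4, 3, 2]
Peg 1: []
Peg 2: [6]
Peg 3: [1]

After move 9 (2->1):
Peg 0: [5, 4, 3, 2]
Peg 1: [6]
Peg 2: []
Peg 3: [1]

Answer: Peg 0: [5, 4, 3, 2]
Peg 1: [6]
Peg 2: []
Peg 3: [1]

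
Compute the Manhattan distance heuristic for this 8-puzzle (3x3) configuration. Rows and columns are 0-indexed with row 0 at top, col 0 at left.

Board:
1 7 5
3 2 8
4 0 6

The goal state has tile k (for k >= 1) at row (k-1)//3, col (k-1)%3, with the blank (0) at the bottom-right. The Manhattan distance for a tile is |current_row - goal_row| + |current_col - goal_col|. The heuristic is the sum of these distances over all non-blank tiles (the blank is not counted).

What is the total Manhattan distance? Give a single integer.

Tile 1: at (0,0), goal (0,0), distance |0-0|+|0-0| = 0
Tile 7: at (0,1), goal (2,0), distance |0-2|+|1-0| = 3
Tile 5: at (0,2), goal (1,1), distance |0-1|+|2-1| = 2
Tile 3: at (1,0), goal (0,2), distance |1-0|+|0-2| = 3
Tile 2: at (1,1), goal (0,1), distance |1-0|+|1-1| = 1
Tile 8: at (1,2), goal (2,1), distance |1-2|+|2-1| = 2
Tile 4: at (2,0), goal (1,0), distance |2-1|+|0-0| = 1
Tile 6: at (2,2), goal (1,2), distance |2-1|+|2-2| = 1
Sum: 0 + 3 + 2 + 3 + 1 + 2 + 1 + 1 = 13

Answer: 13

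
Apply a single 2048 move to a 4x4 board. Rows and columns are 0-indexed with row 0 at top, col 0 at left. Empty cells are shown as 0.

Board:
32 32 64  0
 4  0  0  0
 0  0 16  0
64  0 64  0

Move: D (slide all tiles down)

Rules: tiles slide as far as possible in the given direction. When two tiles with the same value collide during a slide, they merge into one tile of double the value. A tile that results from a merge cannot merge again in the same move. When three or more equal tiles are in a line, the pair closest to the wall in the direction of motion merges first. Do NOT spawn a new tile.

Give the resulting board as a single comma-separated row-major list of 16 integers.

Answer: 0, 0, 0, 0, 32, 0, 64, 0, 4, 0, 16, 0, 64, 32, 64, 0

Derivation:
Slide down:
col 0: [32, 4, 0, 64] -> [0, 32, 4, 64]
col 1: [32, 0, 0, 0] -> [0, 0, 0, 32]
col 2: [64, 0, 16, 64] -> [0, 64, 16, 64]
col 3: [0, 0, 0, 0] -> [0, 0, 0, 0]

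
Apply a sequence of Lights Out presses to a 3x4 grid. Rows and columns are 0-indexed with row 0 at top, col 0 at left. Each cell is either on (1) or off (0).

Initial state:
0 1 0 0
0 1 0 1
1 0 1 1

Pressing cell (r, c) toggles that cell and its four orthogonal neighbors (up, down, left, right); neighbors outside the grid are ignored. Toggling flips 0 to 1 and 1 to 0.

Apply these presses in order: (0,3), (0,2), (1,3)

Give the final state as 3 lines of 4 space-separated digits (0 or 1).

After press 1 at (0,3):
0 1 1 1
0 1 0 0
1 0 1 1

After press 2 at (0,2):
0 0 0 0
0 1 1 0
1 0 1 1

After press 3 at (1,3):
0 0 0 1
0 1 0 1
1 0 1 0

Answer: 0 0 0 1
0 1 0 1
1 0 1 0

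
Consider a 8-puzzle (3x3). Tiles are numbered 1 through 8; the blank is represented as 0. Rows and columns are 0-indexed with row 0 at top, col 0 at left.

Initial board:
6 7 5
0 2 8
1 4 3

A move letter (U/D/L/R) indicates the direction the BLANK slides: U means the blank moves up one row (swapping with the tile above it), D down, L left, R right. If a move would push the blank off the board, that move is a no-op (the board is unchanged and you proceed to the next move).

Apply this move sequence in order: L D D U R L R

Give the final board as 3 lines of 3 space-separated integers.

Answer: 6 7 5
2 0 8
1 4 3

Derivation:
After move 1 (L):
6 7 5
0 2 8
1 4 3

After move 2 (D):
6 7 5
1 2 8
0 4 3

After move 3 (D):
6 7 5
1 2 8
0 4 3

After move 4 (U):
6 7 5
0 2 8
1 4 3

After move 5 (R):
6 7 5
2 0 8
1 4 3

After move 6 (L):
6 7 5
0 2 8
1 4 3

After move 7 (R):
6 7 5
2 0 8
1 4 3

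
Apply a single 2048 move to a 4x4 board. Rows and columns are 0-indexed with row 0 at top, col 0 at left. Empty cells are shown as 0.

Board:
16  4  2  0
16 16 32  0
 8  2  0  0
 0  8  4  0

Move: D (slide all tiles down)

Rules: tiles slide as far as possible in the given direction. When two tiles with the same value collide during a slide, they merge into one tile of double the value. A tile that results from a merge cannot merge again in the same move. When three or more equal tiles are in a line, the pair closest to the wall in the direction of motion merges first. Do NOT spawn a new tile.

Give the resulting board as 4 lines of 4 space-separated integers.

Slide down:
col 0: [16, 16, 8, 0] -> [0, 0, 32, 8]
col 1: [4, 16, 2, 8] -> [4, 16, 2, 8]
col 2: [2, 32, 0, 4] -> [0, 2, 32, 4]
col 3: [0, 0, 0, 0] -> [0, 0, 0, 0]

Answer:  0  4  0  0
 0 16  2  0
32  2 32  0
 8  8  4  0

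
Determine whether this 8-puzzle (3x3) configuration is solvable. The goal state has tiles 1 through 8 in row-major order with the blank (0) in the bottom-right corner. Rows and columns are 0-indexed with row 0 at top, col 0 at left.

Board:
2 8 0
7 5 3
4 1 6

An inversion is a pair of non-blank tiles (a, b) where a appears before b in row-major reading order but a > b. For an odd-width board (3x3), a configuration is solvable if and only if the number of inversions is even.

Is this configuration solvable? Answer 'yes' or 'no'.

Inversions (pairs i<j in row-major order where tile[i] > tile[j] > 0): 17
17 is odd, so the puzzle is not solvable.

Answer: no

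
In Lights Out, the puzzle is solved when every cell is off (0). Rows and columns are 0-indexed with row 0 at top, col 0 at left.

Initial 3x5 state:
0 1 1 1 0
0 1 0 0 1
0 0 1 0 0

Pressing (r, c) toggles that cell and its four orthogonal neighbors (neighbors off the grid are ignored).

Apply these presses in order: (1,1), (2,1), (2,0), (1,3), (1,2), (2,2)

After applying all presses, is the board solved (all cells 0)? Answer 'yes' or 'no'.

After press 1 at (1,1):
0 0 1 1 0
1 0 1 0 1
0 1 1 0 0

After press 2 at (2,1):
0 0 1 1 0
1 1 1 0 1
1 0 0 0 0

After press 3 at (2,0):
0 0 1 1 0
0 1 1 0 1
0 1 0 0 0

After press 4 at (1,3):
0 0 1 0 0
0 1 0 1 0
0 1 0 1 0

After press 5 at (1,2):
0 0 0 0 0
0 0 1 0 0
0 1 1 1 0

After press 6 at (2,2):
0 0 0 0 0
0 0 0 0 0
0 0 0 0 0

Lights still on: 0

Answer: yes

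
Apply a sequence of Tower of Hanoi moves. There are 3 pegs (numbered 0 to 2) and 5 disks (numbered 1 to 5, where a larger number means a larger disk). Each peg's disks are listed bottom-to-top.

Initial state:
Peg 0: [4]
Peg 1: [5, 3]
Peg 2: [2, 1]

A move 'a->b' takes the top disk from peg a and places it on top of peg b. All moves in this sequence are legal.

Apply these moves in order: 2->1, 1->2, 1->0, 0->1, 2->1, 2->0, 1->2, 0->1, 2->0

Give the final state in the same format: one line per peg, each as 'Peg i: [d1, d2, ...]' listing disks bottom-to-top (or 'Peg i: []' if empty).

After move 1 (2->1):
Peg 0: [4]
Peg 1: [5, 3, 1]
Peg 2: [2]

After move 2 (1->2):
Peg 0: [4]
Peg 1: [5, 3]
Peg 2: [2, 1]

After move 3 (1->0):
Peg 0: [4, 3]
Peg 1: [5]
Peg 2: [2, 1]

After move 4 (0->1):
Peg 0: [4]
Peg 1: [5, 3]
Peg 2: [2, 1]

After move 5 (2->1):
Peg 0: [4]
Peg 1: [5, 3, 1]
Peg 2: [2]

After move 6 (2->0):
Peg 0: [4, 2]
Peg 1: [5, 3, 1]
Peg 2: []

After move 7 (1->2):
Peg 0: [4, 2]
Peg 1: [5, 3]
Peg 2: [1]

After move 8 (0->1):
Peg 0: [4]
Peg 1: [5, 3, 2]
Peg 2: [1]

After move 9 (2->0):
Peg 0: [4, 1]
Peg 1: [5, 3, 2]
Peg 2: []

Answer: Peg 0: [4, 1]
Peg 1: [5, 3, 2]
Peg 2: []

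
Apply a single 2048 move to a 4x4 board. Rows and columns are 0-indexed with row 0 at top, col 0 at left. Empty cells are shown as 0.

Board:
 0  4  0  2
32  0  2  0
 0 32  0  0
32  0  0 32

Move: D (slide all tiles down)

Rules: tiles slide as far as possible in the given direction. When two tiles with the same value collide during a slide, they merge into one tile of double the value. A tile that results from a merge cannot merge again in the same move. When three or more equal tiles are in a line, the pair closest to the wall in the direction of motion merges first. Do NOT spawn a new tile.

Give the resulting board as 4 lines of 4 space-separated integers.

Answer:  0  0  0  0
 0  0  0  0
 0  4  0  2
64 32  2 32

Derivation:
Slide down:
col 0: [0, 32, 0, 32] -> [0, 0, 0, 64]
col 1: [4, 0, 32, 0] -> [0, 0, 4, 32]
col 2: [0, 2, 0, 0] -> [0, 0, 0, 2]
col 3: [2, 0, 0, 32] -> [0, 0, 2, 32]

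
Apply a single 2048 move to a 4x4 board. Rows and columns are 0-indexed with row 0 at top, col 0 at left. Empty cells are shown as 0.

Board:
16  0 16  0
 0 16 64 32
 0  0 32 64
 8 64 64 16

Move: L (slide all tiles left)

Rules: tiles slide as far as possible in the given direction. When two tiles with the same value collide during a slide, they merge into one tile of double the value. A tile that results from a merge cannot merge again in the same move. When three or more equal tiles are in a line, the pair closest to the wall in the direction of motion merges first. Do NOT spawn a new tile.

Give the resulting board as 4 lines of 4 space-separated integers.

Answer:  32   0   0   0
 16  64  32   0
 32  64   0   0
  8 128  16   0

Derivation:
Slide left:
row 0: [16, 0, 16, 0] -> [32, 0, 0, 0]
row 1: [0, 16, 64, 32] -> [16, 64, 32, 0]
row 2: [0, 0, 32, 64] -> [32, 64, 0, 0]
row 3: [8, 64, 64, 16] -> [8, 128, 16, 0]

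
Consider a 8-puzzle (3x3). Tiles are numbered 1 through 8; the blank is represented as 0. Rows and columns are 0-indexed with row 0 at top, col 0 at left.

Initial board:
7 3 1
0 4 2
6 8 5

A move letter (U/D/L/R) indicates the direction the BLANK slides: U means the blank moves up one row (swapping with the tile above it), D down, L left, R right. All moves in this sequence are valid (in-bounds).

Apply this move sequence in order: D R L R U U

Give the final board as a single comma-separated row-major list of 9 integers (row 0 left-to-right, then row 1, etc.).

Answer: 7, 0, 1, 6, 3, 2, 8, 4, 5

Derivation:
After move 1 (D):
7 3 1
6 4 2
0 8 5

After move 2 (R):
7 3 1
6 4 2
8 0 5

After move 3 (L):
7 3 1
6 4 2
0 8 5

After move 4 (R):
7 3 1
6 4 2
8 0 5

After move 5 (U):
7 3 1
6 0 2
8 4 5

After move 6 (U):
7 0 1
6 3 2
8 4 5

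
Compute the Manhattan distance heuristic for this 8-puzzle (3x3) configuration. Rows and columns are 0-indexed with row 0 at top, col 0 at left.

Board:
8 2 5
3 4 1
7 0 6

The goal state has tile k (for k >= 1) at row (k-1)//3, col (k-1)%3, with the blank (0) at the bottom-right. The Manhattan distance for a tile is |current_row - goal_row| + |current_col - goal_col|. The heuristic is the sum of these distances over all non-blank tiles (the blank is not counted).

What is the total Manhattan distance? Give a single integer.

Answer: 13

Derivation:
Tile 8: at (0,0), goal (2,1), distance |0-2|+|0-1| = 3
Tile 2: at (0,1), goal (0,1), distance |0-0|+|1-1| = 0
Tile 5: at (0,2), goal (1,1), distance |0-1|+|2-1| = 2
Tile 3: at (1,0), goal (0,2), distance |1-0|+|0-2| = 3
Tile 4: at (1,1), goal (1,0), distance |1-1|+|1-0| = 1
Tile 1: at (1,2), goal (0,0), distance |1-0|+|2-0| = 3
Tile 7: at (2,0), goal (2,0), distance |2-2|+|0-0| = 0
Tile 6: at (2,2), goal (1,2), distance |2-1|+|2-2| = 1
Sum: 3 + 0 + 2 + 3 + 1 + 3 + 0 + 1 = 13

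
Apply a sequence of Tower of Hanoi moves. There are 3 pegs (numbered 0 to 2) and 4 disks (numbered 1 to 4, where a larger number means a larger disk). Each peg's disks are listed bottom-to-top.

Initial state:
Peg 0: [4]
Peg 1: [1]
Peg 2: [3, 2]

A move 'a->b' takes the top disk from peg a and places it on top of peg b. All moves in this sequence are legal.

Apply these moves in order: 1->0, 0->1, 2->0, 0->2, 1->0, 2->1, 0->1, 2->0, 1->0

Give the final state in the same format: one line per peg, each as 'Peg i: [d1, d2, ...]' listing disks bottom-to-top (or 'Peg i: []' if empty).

Answer: Peg 0: [4, 3, 1]
Peg 1: [2]
Peg 2: []

Derivation:
After move 1 (1->0):
Peg 0: [4, 1]
Peg 1: []
Peg 2: [3, 2]

After move 2 (0->1):
Peg 0: [4]
Peg 1: [1]
Peg 2: [3, 2]

After move 3 (2->0):
Peg 0: [4, 2]
Peg 1: [1]
Peg 2: [3]

After move 4 (0->2):
Peg 0: [4]
Peg 1: [1]
Peg 2: [3, 2]

After move 5 (1->0):
Peg 0: [4, 1]
Peg 1: []
Peg 2: [3, 2]

After move 6 (2->1):
Peg 0: [4, 1]
Peg 1: [2]
Peg 2: [3]

After move 7 (0->1):
Peg 0: [4]
Peg 1: [2, 1]
Peg 2: [3]

After move 8 (2->0):
Peg 0: [4, 3]
Peg 1: [2, 1]
Peg 2: []

After move 9 (1->0):
Peg 0: [4, 3, 1]
Peg 1: [2]
Peg 2: []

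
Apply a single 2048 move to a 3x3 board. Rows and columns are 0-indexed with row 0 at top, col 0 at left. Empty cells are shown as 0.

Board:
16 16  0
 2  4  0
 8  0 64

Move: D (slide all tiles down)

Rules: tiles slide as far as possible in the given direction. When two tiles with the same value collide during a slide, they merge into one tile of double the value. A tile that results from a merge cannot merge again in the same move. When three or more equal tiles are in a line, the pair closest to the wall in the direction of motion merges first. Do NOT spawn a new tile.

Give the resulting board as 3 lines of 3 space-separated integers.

Slide down:
col 0: [16, 2, 8] -> [16, 2, 8]
col 1: [16, 4, 0] -> [0, 16, 4]
col 2: [0, 0, 64] -> [0, 0, 64]

Answer: 16  0  0
 2 16  0
 8  4 64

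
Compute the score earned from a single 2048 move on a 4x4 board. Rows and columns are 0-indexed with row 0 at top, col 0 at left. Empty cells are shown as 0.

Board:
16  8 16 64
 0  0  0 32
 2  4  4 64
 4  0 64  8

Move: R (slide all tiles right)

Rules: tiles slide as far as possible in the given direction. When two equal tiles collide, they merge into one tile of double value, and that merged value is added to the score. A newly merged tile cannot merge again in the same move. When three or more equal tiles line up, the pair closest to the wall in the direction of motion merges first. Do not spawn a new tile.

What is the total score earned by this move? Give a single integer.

Answer: 8

Derivation:
Slide right:
row 0: [16, 8, 16, 64] -> [16, 8, 16, 64]  score +0 (running 0)
row 1: [0, 0, 0, 32] -> [0, 0, 0, 32]  score +0 (running 0)
row 2: [2, 4, 4, 64] -> [0, 2, 8, 64]  score +8 (running 8)
row 3: [4, 0, 64, 8] -> [0, 4, 64, 8]  score +0 (running 8)
Board after move:
16  8 16 64
 0  0  0 32
 0  2  8 64
 0  4 64  8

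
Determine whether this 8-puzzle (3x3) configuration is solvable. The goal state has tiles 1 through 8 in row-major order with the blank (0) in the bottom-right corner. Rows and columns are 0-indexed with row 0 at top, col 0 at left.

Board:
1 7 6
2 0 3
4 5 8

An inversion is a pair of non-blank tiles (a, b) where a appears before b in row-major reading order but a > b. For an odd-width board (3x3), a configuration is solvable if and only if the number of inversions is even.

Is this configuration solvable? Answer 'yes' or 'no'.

Answer: no

Derivation:
Inversions (pairs i<j in row-major order where tile[i] > tile[j] > 0): 9
9 is odd, so the puzzle is not solvable.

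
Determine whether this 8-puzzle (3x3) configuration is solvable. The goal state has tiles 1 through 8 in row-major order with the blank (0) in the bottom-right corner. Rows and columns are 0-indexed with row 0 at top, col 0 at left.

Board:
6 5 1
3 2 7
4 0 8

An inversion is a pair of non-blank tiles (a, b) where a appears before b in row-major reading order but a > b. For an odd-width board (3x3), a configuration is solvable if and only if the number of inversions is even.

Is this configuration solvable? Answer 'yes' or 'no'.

Inversions (pairs i<j in row-major order where tile[i] > tile[j] > 0): 11
11 is odd, so the puzzle is not solvable.

Answer: no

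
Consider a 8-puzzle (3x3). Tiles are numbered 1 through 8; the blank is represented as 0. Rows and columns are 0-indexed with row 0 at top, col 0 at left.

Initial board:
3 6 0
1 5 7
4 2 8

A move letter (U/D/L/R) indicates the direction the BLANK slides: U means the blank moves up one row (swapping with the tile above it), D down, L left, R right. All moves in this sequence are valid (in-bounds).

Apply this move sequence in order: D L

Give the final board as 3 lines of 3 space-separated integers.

Answer: 3 6 7
1 0 5
4 2 8

Derivation:
After move 1 (D):
3 6 7
1 5 0
4 2 8

After move 2 (L):
3 6 7
1 0 5
4 2 8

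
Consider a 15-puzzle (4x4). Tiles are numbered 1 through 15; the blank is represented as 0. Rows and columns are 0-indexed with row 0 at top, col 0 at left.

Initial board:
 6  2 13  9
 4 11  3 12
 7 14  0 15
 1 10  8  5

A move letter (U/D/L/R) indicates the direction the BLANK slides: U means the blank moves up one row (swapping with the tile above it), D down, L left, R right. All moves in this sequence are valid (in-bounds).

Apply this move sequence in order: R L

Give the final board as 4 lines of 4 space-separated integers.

Answer:  6  2 13  9
 4 11  3 12
 7 14  0 15
 1 10  8  5

Derivation:
After move 1 (R):
 6  2 13  9
 4 11  3 12
 7 14 15  0
 1 10  8  5

After move 2 (L):
 6  2 13  9
 4 11  3 12
 7 14  0 15
 1 10  8  5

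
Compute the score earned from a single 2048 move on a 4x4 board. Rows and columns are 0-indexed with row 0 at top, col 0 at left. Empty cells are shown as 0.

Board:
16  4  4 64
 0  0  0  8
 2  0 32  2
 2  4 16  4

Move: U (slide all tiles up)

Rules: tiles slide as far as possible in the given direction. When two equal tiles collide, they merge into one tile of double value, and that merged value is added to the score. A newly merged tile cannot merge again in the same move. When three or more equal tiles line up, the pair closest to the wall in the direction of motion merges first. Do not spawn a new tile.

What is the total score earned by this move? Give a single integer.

Answer: 12

Derivation:
Slide up:
col 0: [16, 0, 2, 2] -> [16, 4, 0, 0]  score +4 (running 4)
col 1: [4, 0, 0, 4] -> [8, 0, 0, 0]  score +8 (running 12)
col 2: [4, 0, 32, 16] -> [4, 32, 16, 0]  score +0 (running 12)
col 3: [64, 8, 2, 4] -> [64, 8, 2, 4]  score +0 (running 12)
Board after move:
16  8  4 64
 4  0 32  8
 0  0 16  2
 0  0  0  4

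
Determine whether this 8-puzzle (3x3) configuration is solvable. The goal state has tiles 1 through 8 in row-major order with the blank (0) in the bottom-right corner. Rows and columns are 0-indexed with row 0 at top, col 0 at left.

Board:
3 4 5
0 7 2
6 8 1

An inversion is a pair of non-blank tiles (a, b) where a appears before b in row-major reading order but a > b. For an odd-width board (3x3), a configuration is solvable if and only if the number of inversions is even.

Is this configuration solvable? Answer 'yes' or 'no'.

Inversions (pairs i<j in row-major order where tile[i] > tile[j] > 0): 12
12 is even, so the puzzle is solvable.

Answer: yes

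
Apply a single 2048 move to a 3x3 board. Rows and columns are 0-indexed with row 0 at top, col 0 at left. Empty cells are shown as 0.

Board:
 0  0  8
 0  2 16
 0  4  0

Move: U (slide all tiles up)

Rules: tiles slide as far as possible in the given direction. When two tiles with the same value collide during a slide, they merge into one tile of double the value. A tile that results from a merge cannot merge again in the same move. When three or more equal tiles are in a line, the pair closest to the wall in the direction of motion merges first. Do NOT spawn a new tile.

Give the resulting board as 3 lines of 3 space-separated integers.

Answer:  0  2  8
 0  4 16
 0  0  0

Derivation:
Slide up:
col 0: [0, 0, 0] -> [0, 0, 0]
col 1: [0, 2, 4] -> [2, 4, 0]
col 2: [8, 16, 0] -> [8, 16, 0]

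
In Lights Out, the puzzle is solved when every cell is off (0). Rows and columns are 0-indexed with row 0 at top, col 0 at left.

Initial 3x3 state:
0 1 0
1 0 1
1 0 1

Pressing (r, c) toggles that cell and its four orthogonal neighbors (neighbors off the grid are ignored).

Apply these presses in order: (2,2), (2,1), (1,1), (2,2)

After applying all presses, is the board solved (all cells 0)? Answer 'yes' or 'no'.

Answer: yes

Derivation:
After press 1 at (2,2):
0 1 0
1 0 0
1 1 0

After press 2 at (2,1):
0 1 0
1 1 0
0 0 1

After press 3 at (1,1):
0 0 0
0 0 1
0 1 1

After press 4 at (2,2):
0 0 0
0 0 0
0 0 0

Lights still on: 0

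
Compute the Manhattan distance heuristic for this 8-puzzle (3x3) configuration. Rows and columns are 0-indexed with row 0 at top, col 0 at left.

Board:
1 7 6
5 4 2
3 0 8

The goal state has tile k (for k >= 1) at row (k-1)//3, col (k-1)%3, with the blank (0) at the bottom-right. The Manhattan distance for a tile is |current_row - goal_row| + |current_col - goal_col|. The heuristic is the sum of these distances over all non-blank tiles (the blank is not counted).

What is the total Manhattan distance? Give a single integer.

Answer: 13

Derivation:
Tile 1: at (0,0), goal (0,0), distance |0-0|+|0-0| = 0
Tile 7: at (0,1), goal (2,0), distance |0-2|+|1-0| = 3
Tile 6: at (0,2), goal (1,2), distance |0-1|+|2-2| = 1
Tile 5: at (1,0), goal (1,1), distance |1-1|+|0-1| = 1
Tile 4: at (1,1), goal (1,0), distance |1-1|+|1-0| = 1
Tile 2: at (1,2), goal (0,1), distance |1-0|+|2-1| = 2
Tile 3: at (2,0), goal (0,2), distance |2-0|+|0-2| = 4
Tile 8: at (2,2), goal (2,1), distance |2-2|+|2-1| = 1
Sum: 0 + 3 + 1 + 1 + 1 + 2 + 4 + 1 = 13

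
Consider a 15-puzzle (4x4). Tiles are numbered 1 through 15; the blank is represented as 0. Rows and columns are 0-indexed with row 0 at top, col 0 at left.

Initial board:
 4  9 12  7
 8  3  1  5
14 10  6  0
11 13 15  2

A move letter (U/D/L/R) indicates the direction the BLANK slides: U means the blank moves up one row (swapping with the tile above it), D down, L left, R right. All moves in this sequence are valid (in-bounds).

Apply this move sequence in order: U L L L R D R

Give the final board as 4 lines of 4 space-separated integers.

Answer:  4  9 12  7
 8 10  3  1
14  6  0  5
11 13 15  2

Derivation:
After move 1 (U):
 4  9 12  7
 8  3  1  0
14 10  6  5
11 13 15  2

After move 2 (L):
 4  9 12  7
 8  3  0  1
14 10  6  5
11 13 15  2

After move 3 (L):
 4  9 12  7
 8  0  3  1
14 10  6  5
11 13 15  2

After move 4 (L):
 4  9 12  7
 0  8  3  1
14 10  6  5
11 13 15  2

After move 5 (R):
 4  9 12  7
 8  0  3  1
14 10  6  5
11 13 15  2

After move 6 (D):
 4  9 12  7
 8 10  3  1
14  0  6  5
11 13 15  2

After move 7 (R):
 4  9 12  7
 8 10  3  1
14  6  0  5
11 13 15  2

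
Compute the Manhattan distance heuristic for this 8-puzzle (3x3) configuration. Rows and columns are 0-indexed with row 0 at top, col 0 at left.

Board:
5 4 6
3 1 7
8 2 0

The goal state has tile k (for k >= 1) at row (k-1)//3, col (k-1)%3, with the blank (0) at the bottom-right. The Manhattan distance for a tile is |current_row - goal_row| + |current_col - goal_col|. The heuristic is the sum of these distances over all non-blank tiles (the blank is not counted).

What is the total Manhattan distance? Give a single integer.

Answer: 16

Derivation:
Tile 5: (0,0)->(1,1) = 2
Tile 4: (0,1)->(1,0) = 2
Tile 6: (0,2)->(1,2) = 1
Tile 3: (1,0)->(0,2) = 3
Tile 1: (1,1)->(0,0) = 2
Tile 7: (1,2)->(2,0) = 3
Tile 8: (2,0)->(2,1) = 1
Tile 2: (2,1)->(0,1) = 2
Sum: 2 + 2 + 1 + 3 + 2 + 3 + 1 + 2 = 16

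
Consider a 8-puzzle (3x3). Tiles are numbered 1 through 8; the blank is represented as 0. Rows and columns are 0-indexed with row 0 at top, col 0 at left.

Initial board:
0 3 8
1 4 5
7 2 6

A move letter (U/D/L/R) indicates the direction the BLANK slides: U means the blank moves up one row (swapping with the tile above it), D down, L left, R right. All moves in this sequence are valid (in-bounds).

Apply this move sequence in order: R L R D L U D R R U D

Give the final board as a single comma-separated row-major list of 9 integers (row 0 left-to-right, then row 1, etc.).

Answer: 3, 4, 8, 1, 5, 0, 7, 2, 6

Derivation:
After move 1 (R):
3 0 8
1 4 5
7 2 6

After move 2 (L):
0 3 8
1 4 5
7 2 6

After move 3 (R):
3 0 8
1 4 5
7 2 6

After move 4 (D):
3 4 8
1 0 5
7 2 6

After move 5 (L):
3 4 8
0 1 5
7 2 6

After move 6 (U):
0 4 8
3 1 5
7 2 6

After move 7 (D):
3 4 8
0 1 5
7 2 6

After move 8 (R):
3 4 8
1 0 5
7 2 6

After move 9 (R):
3 4 8
1 5 0
7 2 6

After move 10 (U):
3 4 0
1 5 8
7 2 6

After move 11 (D):
3 4 8
1 5 0
7 2 6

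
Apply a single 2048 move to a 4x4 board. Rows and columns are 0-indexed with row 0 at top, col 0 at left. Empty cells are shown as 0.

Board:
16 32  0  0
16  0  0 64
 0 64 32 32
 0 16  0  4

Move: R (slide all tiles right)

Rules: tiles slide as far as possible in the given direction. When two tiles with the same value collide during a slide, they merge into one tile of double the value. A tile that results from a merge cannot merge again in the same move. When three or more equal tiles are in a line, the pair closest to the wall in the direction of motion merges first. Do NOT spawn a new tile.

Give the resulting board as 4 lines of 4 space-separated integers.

Answer:  0  0 16 32
 0  0 16 64
 0  0 64 64
 0  0 16  4

Derivation:
Slide right:
row 0: [16, 32, 0, 0] -> [0, 0, 16, 32]
row 1: [16, 0, 0, 64] -> [0, 0, 16, 64]
row 2: [0, 64, 32, 32] -> [0, 0, 64, 64]
row 3: [0, 16, 0, 4] -> [0, 0, 16, 4]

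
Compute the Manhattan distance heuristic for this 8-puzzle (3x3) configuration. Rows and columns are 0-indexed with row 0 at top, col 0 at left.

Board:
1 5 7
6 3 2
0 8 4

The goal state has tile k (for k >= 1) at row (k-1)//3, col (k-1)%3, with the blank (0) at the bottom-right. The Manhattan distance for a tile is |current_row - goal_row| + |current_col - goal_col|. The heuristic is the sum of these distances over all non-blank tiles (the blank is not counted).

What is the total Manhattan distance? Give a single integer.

Tile 1: at (0,0), goal (0,0), distance |0-0|+|0-0| = 0
Tile 5: at (0,1), goal (1,1), distance |0-1|+|1-1| = 1
Tile 7: at (0,2), goal (2,0), distance |0-2|+|2-0| = 4
Tile 6: at (1,0), goal (1,2), distance |1-1|+|0-2| = 2
Tile 3: at (1,1), goal (0,2), distance |1-0|+|1-2| = 2
Tile 2: at (1,2), goal (0,1), distance |1-0|+|2-1| = 2
Tile 8: at (2,1), goal (2,1), distance |2-2|+|1-1| = 0
Tile 4: at (2,2), goal (1,0), distance |2-1|+|2-0| = 3
Sum: 0 + 1 + 4 + 2 + 2 + 2 + 0 + 3 = 14

Answer: 14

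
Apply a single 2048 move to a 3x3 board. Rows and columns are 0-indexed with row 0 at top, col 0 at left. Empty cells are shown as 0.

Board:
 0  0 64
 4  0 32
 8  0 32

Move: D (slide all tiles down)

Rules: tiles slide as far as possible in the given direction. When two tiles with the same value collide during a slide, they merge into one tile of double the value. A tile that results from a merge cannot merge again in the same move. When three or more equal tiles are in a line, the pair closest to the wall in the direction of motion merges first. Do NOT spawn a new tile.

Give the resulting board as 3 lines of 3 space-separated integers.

Answer:  0  0  0
 4  0 64
 8  0 64

Derivation:
Slide down:
col 0: [0, 4, 8] -> [0, 4, 8]
col 1: [0, 0, 0] -> [0, 0, 0]
col 2: [64, 32, 32] -> [0, 64, 64]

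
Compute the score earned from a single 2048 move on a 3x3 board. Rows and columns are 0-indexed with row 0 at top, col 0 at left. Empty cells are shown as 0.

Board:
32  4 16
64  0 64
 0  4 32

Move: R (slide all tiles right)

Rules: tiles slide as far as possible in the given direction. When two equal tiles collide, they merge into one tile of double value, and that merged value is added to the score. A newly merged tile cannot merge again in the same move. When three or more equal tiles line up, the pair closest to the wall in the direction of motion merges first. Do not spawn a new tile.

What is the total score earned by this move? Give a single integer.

Answer: 128

Derivation:
Slide right:
row 0: [32, 4, 16] -> [32, 4, 16]  score +0 (running 0)
row 1: [64, 0, 64] -> [0, 0, 128]  score +128 (running 128)
row 2: [0, 4, 32] -> [0, 4, 32]  score +0 (running 128)
Board after move:
 32   4  16
  0   0 128
  0   4  32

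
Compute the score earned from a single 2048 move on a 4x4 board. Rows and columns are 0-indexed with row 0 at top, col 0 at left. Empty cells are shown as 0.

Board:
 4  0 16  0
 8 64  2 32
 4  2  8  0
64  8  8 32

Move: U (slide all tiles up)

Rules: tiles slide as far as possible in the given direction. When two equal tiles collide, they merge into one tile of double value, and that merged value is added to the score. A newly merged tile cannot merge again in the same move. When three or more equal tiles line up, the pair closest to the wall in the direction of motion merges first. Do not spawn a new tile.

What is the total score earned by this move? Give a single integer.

Slide up:
col 0: [4, 8, 4, 64] -> [4, 8, 4, 64]  score +0 (running 0)
col 1: [0, 64, 2, 8] -> [64, 2, 8, 0]  score +0 (running 0)
col 2: [16, 2, 8, 8] -> [16, 2, 16, 0]  score +16 (running 16)
col 3: [0, 32, 0, 32] -> [64, 0, 0, 0]  score +64 (running 80)
Board after move:
 4 64 16 64
 8  2  2  0
 4  8 16  0
64  0  0  0

Answer: 80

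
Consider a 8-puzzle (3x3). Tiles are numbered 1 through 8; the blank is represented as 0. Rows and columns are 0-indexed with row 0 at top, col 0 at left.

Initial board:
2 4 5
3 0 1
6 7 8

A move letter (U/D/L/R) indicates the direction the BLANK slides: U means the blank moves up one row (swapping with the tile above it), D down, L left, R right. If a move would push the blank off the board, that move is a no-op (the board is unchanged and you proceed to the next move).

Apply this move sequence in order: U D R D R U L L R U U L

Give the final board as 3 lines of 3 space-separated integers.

Answer: 0 2 5
3 4 1
6 7 8

Derivation:
After move 1 (U):
2 0 5
3 4 1
6 7 8

After move 2 (D):
2 4 5
3 0 1
6 7 8

After move 3 (R):
2 4 5
3 1 0
6 7 8

After move 4 (D):
2 4 5
3 1 8
6 7 0

After move 5 (R):
2 4 5
3 1 8
6 7 0

After move 6 (U):
2 4 5
3 1 0
6 7 8

After move 7 (L):
2 4 5
3 0 1
6 7 8

After move 8 (L):
2 4 5
0 3 1
6 7 8

After move 9 (R):
2 4 5
3 0 1
6 7 8

After move 10 (U):
2 0 5
3 4 1
6 7 8

After move 11 (U):
2 0 5
3 4 1
6 7 8

After move 12 (L):
0 2 5
3 4 1
6 7 8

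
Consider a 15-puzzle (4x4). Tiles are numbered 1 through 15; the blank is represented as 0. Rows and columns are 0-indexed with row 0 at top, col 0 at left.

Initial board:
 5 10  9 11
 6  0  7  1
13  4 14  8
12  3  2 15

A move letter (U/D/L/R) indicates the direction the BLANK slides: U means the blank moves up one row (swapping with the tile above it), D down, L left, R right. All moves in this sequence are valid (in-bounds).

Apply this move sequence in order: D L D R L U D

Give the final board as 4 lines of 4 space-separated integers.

After move 1 (D):
 5 10  9 11
 6  4  7  1
13  0 14  8
12  3  2 15

After move 2 (L):
 5 10  9 11
 6  4  7  1
 0 13 14  8
12  3  2 15

After move 3 (D):
 5 10  9 11
 6  4  7  1
12 13 14  8
 0  3  2 15

After move 4 (R):
 5 10  9 11
 6  4  7  1
12 13 14  8
 3  0  2 15

After move 5 (L):
 5 10  9 11
 6  4  7  1
12 13 14  8
 0  3  2 15

After move 6 (U):
 5 10  9 11
 6  4  7  1
 0 13 14  8
12  3  2 15

After move 7 (D):
 5 10  9 11
 6  4  7  1
12 13 14  8
 0  3  2 15

Answer:  5 10  9 11
 6  4  7  1
12 13 14  8
 0  3  2 15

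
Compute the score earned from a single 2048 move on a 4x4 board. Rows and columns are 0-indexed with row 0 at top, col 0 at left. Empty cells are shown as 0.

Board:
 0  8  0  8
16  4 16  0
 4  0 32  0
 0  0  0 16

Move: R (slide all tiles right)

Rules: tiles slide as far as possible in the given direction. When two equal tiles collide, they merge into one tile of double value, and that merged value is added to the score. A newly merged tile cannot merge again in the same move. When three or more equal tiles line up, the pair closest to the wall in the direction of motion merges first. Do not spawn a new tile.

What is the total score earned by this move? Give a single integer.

Slide right:
row 0: [0, 8, 0, 8] -> [0, 0, 0, 16]  score +16 (running 16)
row 1: [16, 4, 16, 0] -> [0, 16, 4, 16]  score +0 (running 16)
row 2: [4, 0, 32, 0] -> [0, 0, 4, 32]  score +0 (running 16)
row 3: [0, 0, 0, 16] -> [0, 0, 0, 16]  score +0 (running 16)
Board after move:
 0  0  0 16
 0 16  4 16
 0  0  4 32
 0  0  0 16

Answer: 16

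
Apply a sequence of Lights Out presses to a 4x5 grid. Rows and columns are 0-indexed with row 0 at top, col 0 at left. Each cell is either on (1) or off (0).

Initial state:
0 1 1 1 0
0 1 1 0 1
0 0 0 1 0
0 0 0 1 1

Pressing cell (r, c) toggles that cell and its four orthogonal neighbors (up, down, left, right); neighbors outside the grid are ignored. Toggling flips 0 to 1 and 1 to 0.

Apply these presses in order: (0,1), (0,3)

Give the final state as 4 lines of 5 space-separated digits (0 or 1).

Answer: 1 0 1 0 1
0 0 1 1 1
0 0 0 1 0
0 0 0 1 1

Derivation:
After press 1 at (0,1):
1 0 0 1 0
0 0 1 0 1
0 0 0 1 0
0 0 0 1 1

After press 2 at (0,3):
1 0 1 0 1
0 0 1 1 1
0 0 0 1 0
0 0 0 1 1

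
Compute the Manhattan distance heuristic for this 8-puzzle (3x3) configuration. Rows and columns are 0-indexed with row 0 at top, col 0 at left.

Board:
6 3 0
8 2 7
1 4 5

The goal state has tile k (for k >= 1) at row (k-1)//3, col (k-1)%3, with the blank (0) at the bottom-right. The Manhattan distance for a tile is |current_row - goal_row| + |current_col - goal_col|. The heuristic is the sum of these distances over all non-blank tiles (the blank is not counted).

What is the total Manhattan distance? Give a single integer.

Answer: 16

Derivation:
Tile 6: at (0,0), goal (1,2), distance |0-1|+|0-2| = 3
Tile 3: at (0,1), goal (0,2), distance |0-0|+|1-2| = 1
Tile 8: at (1,0), goal (2,1), distance |1-2|+|0-1| = 2
Tile 2: at (1,1), goal (0,1), distance |1-0|+|1-1| = 1
Tile 7: at (1,2), goal (2,0), distance |1-2|+|2-0| = 3
Tile 1: at (2,0), goal (0,0), distance |2-0|+|0-0| = 2
Tile 4: at (2,1), goal (1,0), distance |2-1|+|1-0| = 2
Tile 5: at (2,2), goal (1,1), distance |2-1|+|2-1| = 2
Sum: 3 + 1 + 2 + 1 + 3 + 2 + 2 + 2 = 16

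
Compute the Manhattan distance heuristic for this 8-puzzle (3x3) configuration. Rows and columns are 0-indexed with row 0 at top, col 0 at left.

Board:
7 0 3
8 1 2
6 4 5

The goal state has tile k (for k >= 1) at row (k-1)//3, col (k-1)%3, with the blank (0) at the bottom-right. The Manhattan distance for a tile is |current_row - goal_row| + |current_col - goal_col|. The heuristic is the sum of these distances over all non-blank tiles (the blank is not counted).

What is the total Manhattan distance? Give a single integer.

Tile 7: at (0,0), goal (2,0), distance |0-2|+|0-0| = 2
Tile 3: at (0,2), goal (0,2), distance |0-0|+|2-2| = 0
Tile 8: at (1,0), goal (2,1), distance |1-2|+|0-1| = 2
Tile 1: at (1,1), goal (0,0), distance |1-0|+|1-0| = 2
Tile 2: at (1,2), goal (0,1), distance |1-0|+|2-1| = 2
Tile 6: at (2,0), goal (1,2), distance |2-1|+|0-2| = 3
Tile 4: at (2,1), goal (1,0), distance |2-1|+|1-0| = 2
Tile 5: at (2,2), goal (1,1), distance |2-1|+|2-1| = 2
Sum: 2 + 0 + 2 + 2 + 2 + 3 + 2 + 2 = 15

Answer: 15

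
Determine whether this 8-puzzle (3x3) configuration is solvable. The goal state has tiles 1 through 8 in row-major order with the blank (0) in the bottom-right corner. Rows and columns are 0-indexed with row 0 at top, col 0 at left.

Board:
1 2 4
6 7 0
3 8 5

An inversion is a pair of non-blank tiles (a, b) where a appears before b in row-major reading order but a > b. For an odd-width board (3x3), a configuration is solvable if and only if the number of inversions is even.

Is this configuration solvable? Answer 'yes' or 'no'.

Answer: yes

Derivation:
Inversions (pairs i<j in row-major order where tile[i] > tile[j] > 0): 6
6 is even, so the puzzle is solvable.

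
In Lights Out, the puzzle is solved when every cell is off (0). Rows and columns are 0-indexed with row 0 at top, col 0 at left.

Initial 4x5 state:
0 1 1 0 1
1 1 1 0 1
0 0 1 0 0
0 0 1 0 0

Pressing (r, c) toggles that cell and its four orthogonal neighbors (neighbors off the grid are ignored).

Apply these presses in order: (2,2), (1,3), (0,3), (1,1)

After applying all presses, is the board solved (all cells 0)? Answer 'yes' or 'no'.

After press 1 at (2,2):
0 1 1 0 1
1 1 0 0 1
0 1 0 1 0
0 0 0 0 0

After press 2 at (1,3):
0 1 1 1 1
1 1 1 1 0
0 1 0 0 0
0 0 0 0 0

After press 3 at (0,3):
0 1 0 0 0
1 1 1 0 0
0 1 0 0 0
0 0 0 0 0

After press 4 at (1,1):
0 0 0 0 0
0 0 0 0 0
0 0 0 0 0
0 0 0 0 0

Lights still on: 0

Answer: yes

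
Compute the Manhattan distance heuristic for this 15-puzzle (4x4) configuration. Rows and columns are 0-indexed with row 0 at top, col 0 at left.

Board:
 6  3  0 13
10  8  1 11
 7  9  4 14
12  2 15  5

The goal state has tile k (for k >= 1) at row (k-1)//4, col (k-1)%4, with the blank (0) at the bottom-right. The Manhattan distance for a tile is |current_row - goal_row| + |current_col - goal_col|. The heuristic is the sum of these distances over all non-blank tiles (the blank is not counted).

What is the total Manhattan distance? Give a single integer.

Answer: 40

Derivation:
Tile 6: at (0,0), goal (1,1), distance |0-1|+|0-1| = 2
Tile 3: at (0,1), goal (0,2), distance |0-0|+|1-2| = 1
Tile 13: at (0,3), goal (3,0), distance |0-3|+|3-0| = 6
Tile 10: at (1,0), goal (2,1), distance |1-2|+|0-1| = 2
Tile 8: at (1,1), goal (1,3), distance |1-1|+|1-3| = 2
Tile 1: at (1,2), goal (0,0), distance |1-0|+|2-0| = 3
Tile 11: at (1,3), goal (2,2), distance |1-2|+|3-2| = 2
Tile 7: at (2,0), goal (1,2), distance |2-1|+|0-2| = 3
Tile 9: at (2,1), goal (2,0), distance |2-2|+|1-0| = 1
Tile 4: at (2,2), goal (0,3), distance |2-0|+|2-3| = 3
Tile 14: at (2,3), goal (3,1), distance |2-3|+|3-1| = 3
Tile 12: at (3,0), goal (2,3), distance |3-2|+|0-3| = 4
Tile 2: at (3,1), goal (0,1), distance |3-0|+|1-1| = 3
Tile 15: at (3,2), goal (3,2), distance |3-3|+|2-2| = 0
Tile 5: at (3,3), goal (1,0), distance |3-1|+|3-0| = 5
Sum: 2 + 1 + 6 + 2 + 2 + 3 + 2 + 3 + 1 + 3 + 3 + 4 + 3 + 0 + 5 = 40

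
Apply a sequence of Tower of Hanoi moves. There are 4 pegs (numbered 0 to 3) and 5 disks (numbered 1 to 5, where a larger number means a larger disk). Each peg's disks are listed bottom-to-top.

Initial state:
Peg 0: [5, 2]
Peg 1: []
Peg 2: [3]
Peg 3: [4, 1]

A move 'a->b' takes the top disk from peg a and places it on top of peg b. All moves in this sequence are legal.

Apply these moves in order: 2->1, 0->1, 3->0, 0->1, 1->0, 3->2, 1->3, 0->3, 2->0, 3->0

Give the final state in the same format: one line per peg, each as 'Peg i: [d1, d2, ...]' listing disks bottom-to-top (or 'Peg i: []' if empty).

Answer: Peg 0: [5, 4, 1]
Peg 1: [3]
Peg 2: []
Peg 3: [2]

Derivation:
After move 1 (2->1):
Peg 0: [5, 2]
Peg 1: [3]
Peg 2: []
Peg 3: [4, 1]

After move 2 (0->1):
Peg 0: [5]
Peg 1: [3, 2]
Peg 2: []
Peg 3: [4, 1]

After move 3 (3->0):
Peg 0: [5, 1]
Peg 1: [3, 2]
Peg 2: []
Peg 3: [4]

After move 4 (0->1):
Peg 0: [5]
Peg 1: [3, 2, 1]
Peg 2: []
Peg 3: [4]

After move 5 (1->0):
Peg 0: [5, 1]
Peg 1: [3, 2]
Peg 2: []
Peg 3: [4]

After move 6 (3->2):
Peg 0: [5, 1]
Peg 1: [3, 2]
Peg 2: [4]
Peg 3: []

After move 7 (1->3):
Peg 0: [5, 1]
Peg 1: [3]
Peg 2: [4]
Peg 3: [2]

After move 8 (0->3):
Peg 0: [5]
Peg 1: [3]
Peg 2: [4]
Peg 3: [2, 1]

After move 9 (2->0):
Peg 0: [5, 4]
Peg 1: [3]
Peg 2: []
Peg 3: [2, 1]

After move 10 (3->0):
Peg 0: [5, 4, 1]
Peg 1: [3]
Peg 2: []
Peg 3: [2]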